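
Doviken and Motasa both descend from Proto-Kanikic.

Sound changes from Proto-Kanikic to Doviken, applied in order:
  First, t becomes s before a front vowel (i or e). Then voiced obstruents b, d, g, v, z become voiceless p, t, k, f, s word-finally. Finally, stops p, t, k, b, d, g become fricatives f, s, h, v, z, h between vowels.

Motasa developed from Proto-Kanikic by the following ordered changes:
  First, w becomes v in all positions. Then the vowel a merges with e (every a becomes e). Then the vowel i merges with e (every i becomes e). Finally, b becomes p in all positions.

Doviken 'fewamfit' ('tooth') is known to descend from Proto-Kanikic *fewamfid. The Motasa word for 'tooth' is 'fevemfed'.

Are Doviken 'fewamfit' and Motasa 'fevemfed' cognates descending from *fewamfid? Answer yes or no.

Derive the expected Motasa reflex of *fewamfid:
Motasa: start from *fewamfid.
  rule 1 (unconditioned shift): fewamfid → fevamfid
  rule 2 (vowel merger): fevamfid → fevemfid
  rule 3 (vowel merger): fevemfid → fevemfed
  rule 4: no change — fevemfed
  ⇒ Motasa fevemfed
Motasa 'fevemfed' matches the regular reflex exactly, so the pair is cognate.

yes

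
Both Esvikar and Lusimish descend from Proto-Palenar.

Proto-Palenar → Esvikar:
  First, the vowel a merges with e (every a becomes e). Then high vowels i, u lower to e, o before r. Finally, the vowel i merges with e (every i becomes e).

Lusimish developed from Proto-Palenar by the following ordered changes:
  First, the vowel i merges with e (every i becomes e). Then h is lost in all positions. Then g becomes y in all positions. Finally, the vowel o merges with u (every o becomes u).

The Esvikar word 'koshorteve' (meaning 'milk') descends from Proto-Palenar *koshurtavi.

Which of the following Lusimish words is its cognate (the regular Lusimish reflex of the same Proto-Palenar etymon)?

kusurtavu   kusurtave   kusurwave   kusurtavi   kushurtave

Lusimish: *koshurtavi > koshurtave > kosurtave > kusurtave  (by vowel merger, h-loss, vowel merger)

kusurtave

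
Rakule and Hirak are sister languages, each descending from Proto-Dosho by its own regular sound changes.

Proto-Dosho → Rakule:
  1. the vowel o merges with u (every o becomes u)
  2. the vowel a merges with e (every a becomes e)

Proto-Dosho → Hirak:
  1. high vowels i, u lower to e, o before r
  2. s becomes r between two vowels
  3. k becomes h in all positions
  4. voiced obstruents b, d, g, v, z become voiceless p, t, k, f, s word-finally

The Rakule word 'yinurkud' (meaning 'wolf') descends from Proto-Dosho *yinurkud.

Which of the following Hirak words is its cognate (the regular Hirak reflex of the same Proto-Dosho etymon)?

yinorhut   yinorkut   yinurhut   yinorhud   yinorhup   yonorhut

yinorhut

Hirak: start from *yinurkud.
  rule 1 (pre-rhotic lowering): yinurkud → yinorkud
  rule 2: no change — yinorkud
  rule 3 (unconditioned shift): yinorkud → yinorhud
  rule 4 (final devoicing): yinorhud → yinorhut
  ⇒ Hirak yinorhut
Among the options, 'yinorhut' alone shows every Hirak change applied in order.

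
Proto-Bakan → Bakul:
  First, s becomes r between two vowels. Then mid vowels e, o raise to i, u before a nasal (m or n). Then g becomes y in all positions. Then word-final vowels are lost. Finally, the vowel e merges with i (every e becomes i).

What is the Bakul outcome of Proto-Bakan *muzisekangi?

Bakul: *muzisekangi > muzirekangi > muzirekanyi > muzirekany > muzirikany  (by rhotacism, unconditioned shift, apocope, vowel merger)

muzirikany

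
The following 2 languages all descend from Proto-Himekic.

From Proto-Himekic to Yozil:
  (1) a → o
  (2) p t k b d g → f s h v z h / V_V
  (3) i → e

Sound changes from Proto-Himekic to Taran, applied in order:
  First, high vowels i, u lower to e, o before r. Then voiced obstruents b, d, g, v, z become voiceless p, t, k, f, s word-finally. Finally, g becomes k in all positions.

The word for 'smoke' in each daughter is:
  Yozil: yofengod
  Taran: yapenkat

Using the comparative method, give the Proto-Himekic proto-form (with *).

Position 2: Yozil has o, Taran has a. Taran preserves a here (none of its changes turn any other segment into a), so the proto-segment is *a.
Position 7: Yozil has o, Taran has a. Taran preserves a here (none of its changes turn any other segment into a), so the proto-segment is *a.
Position 8: Yozil has d, Taran has t. Yozil preserves d here (none of its changes turn any other segment into d), so the proto-segment is *d.
Continuing position by position gives *yapengad; check it forward:
Yozil: *yapengad
  yapengad → yopengod   [vowel merger]
  yopengod → yofengod   [intervocalic lenition]
  yofengod (rule 3 does not apply)
  giving Yozil yofengod.
Taran: *yapengad
  yapengad (rule 1 does not apply)
  yapengad → yapengat   [final devoicing]
  yapengat → yapenkat   [unconditioned shift]
  giving Taran yapenkat.
No other proto-form is consistent with every reflex, so the reconstruction is *yapengad.

*yapengad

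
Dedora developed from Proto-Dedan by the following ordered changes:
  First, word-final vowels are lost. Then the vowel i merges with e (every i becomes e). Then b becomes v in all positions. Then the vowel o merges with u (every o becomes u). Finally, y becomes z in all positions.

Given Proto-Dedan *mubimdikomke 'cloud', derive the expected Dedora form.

Dedora: start from *mubimdikomke.
  rule 1 (apocope): mubimdikomke → mubimdikomk
  rule 2 (vowel merger): mubimdikomk → mubemdekomk
  rule 3 (unconditioned shift): mubemdekomk → muvemdekomk
  rule 4 (vowel merger): muvemdekomk → muvemdekumk
  rule 5: no change — muvemdekumk
  ⇒ Dedora muvemdekumk

muvemdekumk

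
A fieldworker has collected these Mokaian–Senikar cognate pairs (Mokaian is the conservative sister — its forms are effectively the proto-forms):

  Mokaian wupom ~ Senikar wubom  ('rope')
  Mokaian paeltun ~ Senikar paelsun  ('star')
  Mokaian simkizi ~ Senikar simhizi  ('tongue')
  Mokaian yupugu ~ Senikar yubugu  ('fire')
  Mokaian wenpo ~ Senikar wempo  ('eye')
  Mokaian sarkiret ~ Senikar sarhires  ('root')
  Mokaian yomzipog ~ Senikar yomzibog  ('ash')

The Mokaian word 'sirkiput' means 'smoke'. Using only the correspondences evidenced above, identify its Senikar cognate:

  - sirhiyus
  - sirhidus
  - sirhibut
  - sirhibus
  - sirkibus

sirhibus

simkizi ~ simhizi, sarkiret ~ sarhires — Mokaian k corresponds to Senikar h after a consonant, before a front vowel.
yupugu ~ yubugu — Mokaian p corresponds to Senikar b between vowels (before a back vowel).
sarkiret ~ sarhires — Mokaian t corresponds to Senikar s word-finally.
Applying these to Mokaian 'sirkiput':
  sirkiput → sirhiput   (k→h after a consonant, before a front vowel)
  sirhiput → sirhibut   (p→b between vowels (before a back vowel))
  sirhibut → sirhibus   (t→s word-finally)
So the Senikar cognate is 'sirhibus'.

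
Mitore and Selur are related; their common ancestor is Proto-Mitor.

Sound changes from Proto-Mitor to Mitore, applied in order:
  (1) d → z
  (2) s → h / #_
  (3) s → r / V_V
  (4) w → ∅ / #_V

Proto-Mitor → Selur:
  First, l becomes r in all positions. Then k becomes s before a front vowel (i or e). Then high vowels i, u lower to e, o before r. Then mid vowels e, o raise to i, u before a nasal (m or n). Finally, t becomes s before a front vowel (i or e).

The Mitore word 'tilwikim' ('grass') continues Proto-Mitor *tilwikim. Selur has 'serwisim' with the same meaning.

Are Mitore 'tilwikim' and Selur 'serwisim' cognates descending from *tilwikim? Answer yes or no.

Derive the expected Selur reflex of *tilwikim:
Selur: *tilwikim
  tilwikim → tirwikim   [unconditioned shift]
  tirwikim → tirwisim   [palatalisation]
  tirwisim → terwisim   [pre-rhotic lowering]
  terwisim (rule 4 does not apply)
  terwisim → serwisim   [palatalisation]
  giving Selur serwisim.
Selur 'serwisim' matches the regular reflex exactly, so the pair is cognate.

yes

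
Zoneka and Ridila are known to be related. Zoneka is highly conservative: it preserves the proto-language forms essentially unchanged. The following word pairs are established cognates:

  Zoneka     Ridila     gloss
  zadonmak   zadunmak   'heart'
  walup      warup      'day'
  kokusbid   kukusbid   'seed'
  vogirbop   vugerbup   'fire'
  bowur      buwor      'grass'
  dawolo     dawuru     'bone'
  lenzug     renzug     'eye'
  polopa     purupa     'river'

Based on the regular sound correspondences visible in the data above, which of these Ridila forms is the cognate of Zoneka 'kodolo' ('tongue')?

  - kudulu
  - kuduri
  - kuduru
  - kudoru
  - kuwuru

kokusbid ~ kukusbid, vogirbop ~ vugerbup — Zoneka o corresponds to Ridila u after a consonant, before a consonant other than r, m, n, p, b, f, v.
dawolo ~ dawuru, polopa ~ purupa — Zoneka l corresponds to Ridila r between vowels (before a back vowel).
dawolo ~ dawuru — Zoneka o corresponds to Ridila u word-finally.
Applying these to Zoneka 'kodolo':
  kodolo → kudolo   (o→u after a consonant, before a consonant other than r, m, n, p, b, f, v)
  kudolo → kudulo   (o→u after a consonant, before a consonant other than r, m, n, p, b, f, v)
  kudulo → kuduro   (l→r between vowels (before a back vowel))
  kuduro → kuduru   (o→u word-finally)
So the Ridila cognate is 'kuduru'.

kuduru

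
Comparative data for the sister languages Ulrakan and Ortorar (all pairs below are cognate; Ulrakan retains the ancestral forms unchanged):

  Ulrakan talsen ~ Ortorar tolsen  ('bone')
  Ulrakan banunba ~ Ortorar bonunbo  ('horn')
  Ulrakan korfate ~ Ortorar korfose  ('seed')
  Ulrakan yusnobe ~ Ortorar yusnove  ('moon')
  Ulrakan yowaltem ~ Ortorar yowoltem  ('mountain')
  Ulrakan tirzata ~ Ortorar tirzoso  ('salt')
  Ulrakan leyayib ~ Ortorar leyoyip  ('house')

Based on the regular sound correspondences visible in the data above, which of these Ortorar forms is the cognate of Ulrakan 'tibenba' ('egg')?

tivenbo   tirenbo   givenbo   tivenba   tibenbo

tivenbo

yusnobe ~ yusnove — Ulrakan b corresponds to Ortorar v between vowels (before a front vowel).
banunba ~ bonunbo, tirzata ~ tirzoso — Ulrakan a corresponds to Ortorar o word-finally.
Applying these to Ulrakan 'tibenba':
  tibenba → tivenba   (b→v between vowels (before a front vowel))
  tivenba → tivenbo   (a→o word-finally)
So the Ortorar cognate is 'tivenbo'.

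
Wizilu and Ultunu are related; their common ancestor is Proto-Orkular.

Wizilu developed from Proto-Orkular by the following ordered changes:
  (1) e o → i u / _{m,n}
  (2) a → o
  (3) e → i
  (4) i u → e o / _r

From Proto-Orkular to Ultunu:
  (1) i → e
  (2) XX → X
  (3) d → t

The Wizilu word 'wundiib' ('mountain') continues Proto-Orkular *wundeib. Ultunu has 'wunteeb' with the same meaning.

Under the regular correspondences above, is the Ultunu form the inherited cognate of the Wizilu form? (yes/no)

Derive the expected Ultunu reflex of *wundeib:
Ultunu: start from *wundeib.
  rule 1 (vowel merger): wundeib → wundeeb
  rule 2 (degemination): wundeeb → wundeb
  rule 3 (unconditioned shift): wundeb → wunteb
  ⇒ Ultunu wunteb
The regular Ultunu reflex would be 'wunteb', but the attested form is 'wunteeb'. The correspondence is irregular, so they are not cognates (the Ultunu form has a different source).

no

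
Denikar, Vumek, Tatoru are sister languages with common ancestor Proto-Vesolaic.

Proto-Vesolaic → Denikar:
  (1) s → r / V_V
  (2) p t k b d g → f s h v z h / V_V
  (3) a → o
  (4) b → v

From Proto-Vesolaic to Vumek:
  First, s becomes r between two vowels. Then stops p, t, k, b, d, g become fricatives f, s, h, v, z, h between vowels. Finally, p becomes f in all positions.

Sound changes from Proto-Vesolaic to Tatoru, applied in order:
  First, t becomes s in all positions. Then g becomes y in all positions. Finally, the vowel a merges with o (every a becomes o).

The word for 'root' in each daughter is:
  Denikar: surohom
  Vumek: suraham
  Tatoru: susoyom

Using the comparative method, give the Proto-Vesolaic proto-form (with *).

*susagam

Position 4: Denikar has o, Vumek has a, Tatoru has o. Vumek preserves a here (none of its changes turn any other segment into a), so the proto-segment is *a.
Position 5: Denikar has h, Vumek has h, Tatoru has y. Taking the neighbouring segments as reconstructed: Denikar h could go back to *k or *g or *h; Vumek h could go back to *k or *g or *h; Tatoru y could go back to *g or *y — the one source consistent with every daughter is *g.
Position 6: Denikar has o, Vumek has a, Tatoru has o. Vumek preserves a here (none of its changes turn any other segment into a), so the proto-segment is *a.
Continuing position by position gives *susagam; check it forward:
Denikar: start from *susagam.
  rule 1 (rhotacism): susagam → suragam
  rule 2 (intervocalic lenition): suragam → suraham
  rule 3 (vowel merger): suraham → surohom
  rule 4: no change — surohom
  ⇒ Denikar surohom
Vumek: *susagam > suragam > suraham  (by rhotacism, intervocalic lenition)
Tatoru: start from *susagam.
  rule 1: no change — susagam
  rule 2 (unconditioned shift): susagam → susayam
  rule 3 (vowel merger): susayam → susoyom
  ⇒ Tatoru susoyom
Only *susagam yields all of Denikar surohom, Vumek suraham, Tatoru susoyom.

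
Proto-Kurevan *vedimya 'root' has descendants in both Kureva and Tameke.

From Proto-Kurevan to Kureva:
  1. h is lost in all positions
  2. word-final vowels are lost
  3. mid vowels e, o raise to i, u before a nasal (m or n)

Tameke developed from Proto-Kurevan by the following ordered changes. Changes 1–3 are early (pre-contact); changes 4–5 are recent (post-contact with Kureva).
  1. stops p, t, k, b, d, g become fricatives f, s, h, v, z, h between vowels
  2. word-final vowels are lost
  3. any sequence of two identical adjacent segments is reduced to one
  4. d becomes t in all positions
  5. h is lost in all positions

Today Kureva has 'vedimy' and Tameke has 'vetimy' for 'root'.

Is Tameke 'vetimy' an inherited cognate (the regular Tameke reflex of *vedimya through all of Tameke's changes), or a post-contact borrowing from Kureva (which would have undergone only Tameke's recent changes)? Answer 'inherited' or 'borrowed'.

If inherited, *vedimya would pass through all of Tameke's changes:
Tameke: *vedimya > vezimya > vezimy  (by intervocalic lenition, apocope)
If borrowed from Kureva 'vedimy' after the early changes, it would undergo only the recent ones:
  rule 4 (unconditioned shift): vedimy → vetimy
  rule 5 (h-loss): no change (vetimy)
  ⇒ as a loan: vetimy
Tameke 'vetimy' matches the loan outcome 'vetimy', not the inherited 'vezimy' — it skipped the early Tameke changes, so it was borrowed from Kureva.

borrowed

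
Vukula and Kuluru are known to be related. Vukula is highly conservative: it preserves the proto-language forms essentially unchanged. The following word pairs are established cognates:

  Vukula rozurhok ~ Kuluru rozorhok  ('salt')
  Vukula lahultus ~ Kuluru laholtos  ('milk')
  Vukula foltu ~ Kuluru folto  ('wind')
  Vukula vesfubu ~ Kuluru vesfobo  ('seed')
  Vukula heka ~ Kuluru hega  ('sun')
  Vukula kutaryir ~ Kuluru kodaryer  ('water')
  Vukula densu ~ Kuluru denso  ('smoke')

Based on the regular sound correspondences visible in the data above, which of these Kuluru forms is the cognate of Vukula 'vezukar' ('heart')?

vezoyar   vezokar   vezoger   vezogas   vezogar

lahultus ~ laholtos, kutaryir ~ kodaryer — Vukula u corresponds to Kuluru o after a consonant, before a consonant other than r, m, n, p, b, f, v.
heka ~ hega — Vukula k corresponds to Kuluru g between vowels (before a back vowel).
Applying these to Vukula 'vezukar':
  vezukar → vezokar   (u→o after a consonant, before a consonant other than r, m, n, p, b, f, v)
  vezokar → vezogar   (k→g between vowels (before a back vowel))
So the Kuluru cognate is 'vezogar'.

vezogar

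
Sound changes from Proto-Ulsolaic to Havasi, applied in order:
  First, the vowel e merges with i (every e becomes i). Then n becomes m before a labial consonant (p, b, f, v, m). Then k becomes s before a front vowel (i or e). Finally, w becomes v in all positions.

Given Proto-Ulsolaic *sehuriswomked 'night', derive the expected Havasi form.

sihurisvomsid

Havasi: *sehuriswomked
  sehuriswomked → sihuriswomkid   [vowel merger]
  sihuriswomkid (rule 2 does not apply)
  sihuriswomkid → sihuriswomsid   [palatalisation]
  sihuriswomsid → sihurisvomsid   [unconditioned shift]
  giving Havasi sihurisvomsid.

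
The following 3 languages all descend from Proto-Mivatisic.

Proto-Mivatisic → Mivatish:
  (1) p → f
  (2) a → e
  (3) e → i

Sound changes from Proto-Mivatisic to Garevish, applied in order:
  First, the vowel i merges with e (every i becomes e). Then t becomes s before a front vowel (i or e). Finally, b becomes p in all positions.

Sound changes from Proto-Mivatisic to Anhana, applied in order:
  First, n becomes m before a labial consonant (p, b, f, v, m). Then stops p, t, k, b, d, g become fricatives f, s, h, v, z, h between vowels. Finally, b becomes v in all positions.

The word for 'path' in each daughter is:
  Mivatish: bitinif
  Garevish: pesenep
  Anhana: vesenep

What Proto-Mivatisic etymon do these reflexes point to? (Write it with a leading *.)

*betenep

Position 1: Mivatish has b, Garevish has p, Anhana has v. Mivatish preserves b here (none of its changes turn any other segment into b), so the proto-segment is *b.
Position 2: Mivatish has i, Garevish has e, Anhana has e. Anhana preserves e here (none of its changes turn any other segment into e), so the proto-segment is *e.
Verify the candidate proto-form against each daughter:
Mivatish: start from *betenep.
  rule 1 (unconditioned shift): betenep → betenef
  rule 2: no change — betenef
  rule 3 (vowel merger): betenef → bitinif
  ⇒ Mivatish bitinif
Garevish: *betenep
  betenep (rule 1 does not apply)
  betenep → besenep   [palatalisation]
  besenep → pesenep   [unconditioned shift]
  giving Garevish pesenep.
Anhana: start from *betenep.
  rule 1: no change — betenep
  rule 2 (intervocalic lenition): betenep → besenep
  rule 3 (unconditioned shift): besenep → vesenep
  ⇒ Anhana vesenep
Only *betenep yields all of Mivatish bitinif, Garevish pesenep, Anhana vesenep.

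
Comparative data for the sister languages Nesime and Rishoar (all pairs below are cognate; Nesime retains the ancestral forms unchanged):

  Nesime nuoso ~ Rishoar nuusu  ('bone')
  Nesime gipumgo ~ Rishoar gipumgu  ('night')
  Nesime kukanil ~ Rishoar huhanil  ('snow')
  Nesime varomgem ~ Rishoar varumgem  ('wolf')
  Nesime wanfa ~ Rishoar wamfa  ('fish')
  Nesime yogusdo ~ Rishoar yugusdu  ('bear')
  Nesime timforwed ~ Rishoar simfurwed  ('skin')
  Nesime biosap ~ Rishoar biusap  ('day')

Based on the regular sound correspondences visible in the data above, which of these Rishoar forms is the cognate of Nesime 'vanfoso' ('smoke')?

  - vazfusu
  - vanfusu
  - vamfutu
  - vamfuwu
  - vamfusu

wanfa ~ wamfa — Nesime n corresponds to Rishoar m after a vowel, before a labial obstruent.
yogusdo ~ yugusdu — Nesime o corresponds to Rishoar u after a consonant, before a consonant other than r, m, n, p, b, f, v.
nuoso ~ nuusu, gipumgo ~ gipumgu — Nesime o corresponds to Rishoar u word-finally.
Applying these to Nesime 'vanfoso':
  vanfoso → vamfoso   (n→m after a vowel, before a labial obstruent)
  vamfoso → vamfuso   (o→u after a consonant, before a consonant other than r, m, n, p, b, f, v)
  vamfuso → vamfusu   (o→u word-finally)
So the Rishoar cognate is 'vamfusu'.

vamfusu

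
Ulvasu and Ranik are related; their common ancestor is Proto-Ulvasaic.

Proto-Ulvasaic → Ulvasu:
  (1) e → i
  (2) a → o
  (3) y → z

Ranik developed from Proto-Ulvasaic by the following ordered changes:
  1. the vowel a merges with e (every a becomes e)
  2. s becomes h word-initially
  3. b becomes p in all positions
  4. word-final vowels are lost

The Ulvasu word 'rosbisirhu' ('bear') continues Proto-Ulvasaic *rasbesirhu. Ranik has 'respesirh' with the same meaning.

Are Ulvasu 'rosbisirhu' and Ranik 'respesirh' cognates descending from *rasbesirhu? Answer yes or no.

Derive the expected Ranik reflex of *rasbesirhu:
Ranik: *rasbesirhu
  rasbesirhu → resbesirhu   [vowel merger]
  resbesirhu (rule 2 does not apply)
  resbesirhu → respesirhu   [unconditioned shift]
  respesirhu → respesirh   [apocope]
  giving Ranik respesirh.
Ranik 'respesirh' matches the regular reflex exactly, so the pair is cognate.

yes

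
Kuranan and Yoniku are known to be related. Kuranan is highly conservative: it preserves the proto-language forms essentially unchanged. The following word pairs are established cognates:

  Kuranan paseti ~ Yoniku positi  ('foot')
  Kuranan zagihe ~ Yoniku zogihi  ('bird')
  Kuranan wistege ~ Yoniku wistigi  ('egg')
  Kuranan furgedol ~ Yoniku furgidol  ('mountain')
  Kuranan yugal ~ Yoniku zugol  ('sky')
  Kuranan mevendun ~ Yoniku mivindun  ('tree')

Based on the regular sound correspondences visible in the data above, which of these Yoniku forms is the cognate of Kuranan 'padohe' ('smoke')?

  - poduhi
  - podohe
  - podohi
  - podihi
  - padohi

podohi

paseti ~ positi, zagihe ~ zogihi — Kuranan a corresponds to Yoniku o after a consonant, before a consonant other than r, m, n, p, b, f, v.
zagihe ~ zogihi, wistege ~ wistigi — Kuranan e corresponds to Yoniku i word-finally.
Applying these to Kuranan 'padohe':
  padohe → podohe   (a→o after a consonant, before a consonant other than r, m, n, p, b, f, v)
  podohe → podohi   (e→i word-finally)
So the Yoniku cognate is 'podohi'.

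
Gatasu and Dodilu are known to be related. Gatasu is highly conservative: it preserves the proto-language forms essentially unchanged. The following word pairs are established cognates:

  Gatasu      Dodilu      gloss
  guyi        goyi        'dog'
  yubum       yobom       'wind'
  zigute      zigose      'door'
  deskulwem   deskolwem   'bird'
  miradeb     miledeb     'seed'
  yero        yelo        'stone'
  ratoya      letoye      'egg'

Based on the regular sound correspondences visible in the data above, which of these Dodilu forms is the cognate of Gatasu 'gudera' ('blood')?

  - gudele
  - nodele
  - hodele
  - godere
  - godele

godele

guyi ~ goyi, zigute ~ zigose — Gatasu u corresponds to Dodilu o after a consonant, before a consonant other than r, m, n, p, b, f, v.
miradeb ~ miledeb — Gatasu r corresponds to Dodilu l between vowels (before a back vowel).
ratoya ~ letoye — Gatasu a corresponds to Dodilu e word-finally.
Applying these to Gatasu 'gudera':
  gudera → godera   (u→o after a consonant, before a consonant other than r, m, n, p, b, f, v)
  godera → godela   (r→l between vowels (before a back vowel))
  godela → godele   (a→e word-finally)
So the Dodilu cognate is 'godele'.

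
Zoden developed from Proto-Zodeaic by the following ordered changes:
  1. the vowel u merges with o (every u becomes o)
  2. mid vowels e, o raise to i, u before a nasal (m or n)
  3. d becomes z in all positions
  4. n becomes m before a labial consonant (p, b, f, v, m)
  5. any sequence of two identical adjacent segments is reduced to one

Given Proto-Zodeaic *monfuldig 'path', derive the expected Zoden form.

Zoden: *monfuldig > monfoldig > munfoldig > munfolzig > mumfolzig  (by vowel merger, pre-nasal raising, unconditioned shift, nasal place assimilation)

mumfolzig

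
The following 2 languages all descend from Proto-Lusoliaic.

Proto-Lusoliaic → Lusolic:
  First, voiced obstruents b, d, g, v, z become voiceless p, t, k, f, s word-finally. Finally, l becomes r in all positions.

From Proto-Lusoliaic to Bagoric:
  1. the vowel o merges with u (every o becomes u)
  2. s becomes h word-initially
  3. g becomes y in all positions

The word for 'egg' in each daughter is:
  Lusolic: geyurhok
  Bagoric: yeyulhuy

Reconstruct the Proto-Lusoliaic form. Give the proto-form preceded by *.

Position 7: Lusolic has o, Bagoric has u. Lusolic preserves o here (none of its changes turn any other segment into o), so the proto-segment is *o.
Position 8: Lusolic has k, Bagoric has y. Taking the neighbouring segments as reconstructed: Lusolic k could go back to *k or *g; Bagoric y could go back to *g or *y — the one source consistent with every daughter is *g.
Continuing position by position gives *geyulhog; check it forward:
Lusolic: start from *geyulhog.
  rule 1 (final devoicing): geyulhog → geyulhok
  rule 2 (unconditioned shift): geyulhok → geyurhok
  ⇒ Lusolic geyurhok
Bagoric: *geyulhog > geyulhug > yeyulhuy  (by vowel merger, unconditioned shift)
No other proto-form is consistent with every reflex, so the reconstruction is *geyulhog.

*geyulhog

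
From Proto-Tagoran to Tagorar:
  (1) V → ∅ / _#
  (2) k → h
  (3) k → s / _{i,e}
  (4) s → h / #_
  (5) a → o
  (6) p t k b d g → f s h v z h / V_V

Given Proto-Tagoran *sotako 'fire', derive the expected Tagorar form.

Tagorar: *sotako > sotak > sotah > hotah > hotoh > hosoh  (by apocope, unconditioned shift, debuccalisation, vowel merger, intervocalic lenition)

hosoh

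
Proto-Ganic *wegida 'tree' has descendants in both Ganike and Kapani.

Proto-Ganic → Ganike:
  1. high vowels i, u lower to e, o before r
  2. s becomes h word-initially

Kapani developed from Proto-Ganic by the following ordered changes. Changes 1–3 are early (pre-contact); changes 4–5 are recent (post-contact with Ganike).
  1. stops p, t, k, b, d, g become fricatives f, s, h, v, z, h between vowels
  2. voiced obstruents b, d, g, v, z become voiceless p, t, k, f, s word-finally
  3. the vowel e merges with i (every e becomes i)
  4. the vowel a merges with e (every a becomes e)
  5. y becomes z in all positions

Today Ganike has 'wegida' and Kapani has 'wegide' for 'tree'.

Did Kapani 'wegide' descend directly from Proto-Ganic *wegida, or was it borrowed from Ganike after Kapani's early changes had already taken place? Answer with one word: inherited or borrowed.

borrowed

If inherited, *wegida would pass through all of Kapani's changes:
Kapani: *wegida > wehiza > wihiza > wihize  (by intervocalic lenition, vowel merger, vowel merger)
If borrowed from Ganike 'wegida' after the early changes, it would undergo only the recent ones:
  rule 4 (vowel merger): wegida → wegide
  rule 5 (unconditioned shift): no change (wegide)
  ⇒ as a loan: wegide
Kapani 'wegide' matches the loan outcome 'wegide', not the inherited 'wihize' — it skipped the early Kapani changes, so it was borrowed from Ganike.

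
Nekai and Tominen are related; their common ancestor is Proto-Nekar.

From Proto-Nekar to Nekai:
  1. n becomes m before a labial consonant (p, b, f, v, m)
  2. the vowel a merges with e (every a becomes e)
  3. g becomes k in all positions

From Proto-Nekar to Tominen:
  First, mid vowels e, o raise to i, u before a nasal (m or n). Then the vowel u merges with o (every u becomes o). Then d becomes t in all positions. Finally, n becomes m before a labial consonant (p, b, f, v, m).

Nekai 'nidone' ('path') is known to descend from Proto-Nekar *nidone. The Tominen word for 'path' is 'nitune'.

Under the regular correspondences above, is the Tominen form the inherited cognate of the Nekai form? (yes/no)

no

Derive the expected Tominen reflex of *nidone:
Tominen: *nidone
  nidone → nidune   [pre-nasal raising]
  nidune → nidone   [vowel merger]
  nidone → nitone   [unconditioned shift]
  nitone (rule 4 does not apply)
  giving Tominen nitone.
The regular Tominen reflex would be 'nitone', but the attested form is 'nitune'. The correspondence is irregular, so they are not cognates (the Tominen form has a different source).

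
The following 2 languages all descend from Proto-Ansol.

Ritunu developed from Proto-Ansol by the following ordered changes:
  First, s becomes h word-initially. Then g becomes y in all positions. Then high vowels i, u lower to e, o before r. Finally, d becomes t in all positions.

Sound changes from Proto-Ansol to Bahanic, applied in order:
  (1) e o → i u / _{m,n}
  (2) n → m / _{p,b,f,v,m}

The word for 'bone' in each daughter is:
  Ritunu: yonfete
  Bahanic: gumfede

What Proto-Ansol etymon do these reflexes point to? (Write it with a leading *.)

Position 1: Ritunu has y, Bahanic has g. Bahanic preserves g here (none of its changes turn any other segment into g), so the proto-segment is *g.
Position 6: Ritunu has t, Bahanic has d. Bahanic preserves d here (none of its changes turn any other segment into d), so the proto-segment is *d.
This points to *gonfede. Verify forward in each daughter:
Ritunu: *gonfede > yonfede > yonfete  (by unconditioned shift, unconditioned shift)
Bahanic: *gonfede > gunfede > gumfede  (by pre-nasal raising, nasal place assimilation)
*gonfede is the unique common source.

*gonfede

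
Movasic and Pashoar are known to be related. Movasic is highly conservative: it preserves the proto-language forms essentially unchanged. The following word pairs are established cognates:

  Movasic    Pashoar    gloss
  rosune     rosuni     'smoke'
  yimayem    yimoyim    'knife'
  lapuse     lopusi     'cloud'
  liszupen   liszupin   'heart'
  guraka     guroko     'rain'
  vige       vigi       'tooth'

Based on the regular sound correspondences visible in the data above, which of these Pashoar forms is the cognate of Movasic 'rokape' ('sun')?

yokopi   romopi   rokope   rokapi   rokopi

lapuse ~ lopusi — Movasic a corresponds to Pashoar o after a consonant, before a labial obstruent.
rosune ~ rosuni, lapuse ~ lopusi — Movasic e corresponds to Pashoar i word-finally.
Applying these to Movasic 'rokape':
  rokape → rokope   (a→o after a consonant, before a labial obstruent)
  rokope → rokopi   (e→i word-finally)
So the Pashoar cognate is 'rokopi'.

rokopi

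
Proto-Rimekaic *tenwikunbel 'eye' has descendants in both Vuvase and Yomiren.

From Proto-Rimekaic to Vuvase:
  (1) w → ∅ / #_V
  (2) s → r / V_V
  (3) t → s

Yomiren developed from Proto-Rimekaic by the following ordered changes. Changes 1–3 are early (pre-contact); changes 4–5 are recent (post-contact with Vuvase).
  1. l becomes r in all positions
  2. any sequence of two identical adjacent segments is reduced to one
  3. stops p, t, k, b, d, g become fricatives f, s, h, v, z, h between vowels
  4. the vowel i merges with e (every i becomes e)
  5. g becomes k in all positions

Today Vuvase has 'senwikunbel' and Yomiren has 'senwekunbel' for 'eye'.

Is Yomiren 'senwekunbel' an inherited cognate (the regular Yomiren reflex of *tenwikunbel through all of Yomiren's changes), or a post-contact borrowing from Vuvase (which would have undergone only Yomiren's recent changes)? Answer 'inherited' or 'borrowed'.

borrowed

If inherited, *tenwikunbel would pass through all of Yomiren's changes:
Yomiren: start from *tenwikunbel.
  rule 1 (unconditioned shift): tenwikunbel → tenwikunber
  rule 2: no change — tenwikunber
  rule 3 (intervocalic lenition): tenwikunber → tenwihunber
  rule 4 (vowel merger): tenwihunber → tenwehunber
  rule 5: no change — tenwehunber
  ⇒ Yomiren tenwehunber
If borrowed from Vuvase 'senwikunbel' after the early changes, it would undergo only the recent ones:
  rule 4 (vowel merger): senwikunbel → senwekunbel
  rule 5 (unconditioned shift): no change (senwekunbel)
  ⇒ as a loan: senwekunbel
Yomiren 'senwekunbel' matches the loan outcome 'senwekunbel', not the inherited 'tenwehunber' — it skipped the early Yomiren changes, so it was borrowed from Vuvase.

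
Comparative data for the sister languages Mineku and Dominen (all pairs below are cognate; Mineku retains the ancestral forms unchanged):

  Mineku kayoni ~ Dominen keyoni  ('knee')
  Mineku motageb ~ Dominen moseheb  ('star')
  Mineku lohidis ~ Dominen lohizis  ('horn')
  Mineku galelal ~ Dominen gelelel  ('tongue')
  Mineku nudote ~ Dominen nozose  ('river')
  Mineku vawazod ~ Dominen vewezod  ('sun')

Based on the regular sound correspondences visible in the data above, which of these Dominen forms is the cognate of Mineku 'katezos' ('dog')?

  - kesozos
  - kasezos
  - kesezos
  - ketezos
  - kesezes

kayoni ~ keyoni, motageb ~ moseheb — Mineku a corresponds to Dominen e after a consonant, before a consonant other than r, m, n, p, b, f, v.
nudote ~ nozose — Mineku t corresponds to Dominen s between vowels (before a front vowel).
Applying these to Mineku 'katezos':
  katezos → ketezos   (a→e after a consonant, before a consonant other than r, m, n, p, b, f, v)
  ketezos → kesezos   (t→s between vowels (before a front vowel))
So the Dominen cognate is 'kesezos'.

kesezos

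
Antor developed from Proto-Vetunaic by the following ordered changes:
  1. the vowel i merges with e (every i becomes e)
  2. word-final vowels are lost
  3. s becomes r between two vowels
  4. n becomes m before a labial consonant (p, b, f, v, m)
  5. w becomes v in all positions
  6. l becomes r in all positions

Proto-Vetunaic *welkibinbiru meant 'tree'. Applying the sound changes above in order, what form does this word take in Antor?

Antor: *welkibinbiru > welkebenberu > welkebenber > welkebember > velkebember > verkebember  (by vowel merger, apocope, nasal place assimilation, unconditioned shift, unconditioned shift)

verkebember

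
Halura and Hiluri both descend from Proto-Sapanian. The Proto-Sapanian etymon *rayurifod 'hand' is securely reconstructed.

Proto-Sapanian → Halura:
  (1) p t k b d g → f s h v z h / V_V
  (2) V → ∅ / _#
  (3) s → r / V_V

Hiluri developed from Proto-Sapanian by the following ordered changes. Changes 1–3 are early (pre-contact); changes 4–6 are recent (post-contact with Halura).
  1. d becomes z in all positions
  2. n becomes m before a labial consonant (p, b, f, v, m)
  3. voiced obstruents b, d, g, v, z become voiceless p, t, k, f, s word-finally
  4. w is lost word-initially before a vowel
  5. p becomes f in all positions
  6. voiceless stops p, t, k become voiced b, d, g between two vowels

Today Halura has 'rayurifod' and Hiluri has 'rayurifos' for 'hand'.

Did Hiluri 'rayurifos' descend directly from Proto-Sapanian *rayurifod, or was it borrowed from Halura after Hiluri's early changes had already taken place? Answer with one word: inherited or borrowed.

If inherited, *rayurifod would pass through all of Hiluri's changes:
Hiluri: *rayurifod
  rayurifod → rayurifoz   [unconditioned shift]
  rayurifoz (rule 2 does not apply)
  rayurifoz → rayurifos   [final devoicing]
  rayurifos (rule 4 does not apply)
  rayurifos (rule 5 does not apply)
  rayurifos (rule 6 does not apply)
  giving Hiluri rayurifos.
If borrowed from Halura 'rayurifod' after the early changes, it would undergo only the recent ones:
  rule 4 (glide loss): no change (rayurifod)
  rule 5 (unconditioned shift): no change (rayurifod)
  rule 6 (intervocalic voicing): no change (rayurifod)
  ⇒ as a loan: rayurifod
Hiluri 'rayurifos' matches the inherited outcome exactly, so it is an inherited cognate, not a loan.

inherited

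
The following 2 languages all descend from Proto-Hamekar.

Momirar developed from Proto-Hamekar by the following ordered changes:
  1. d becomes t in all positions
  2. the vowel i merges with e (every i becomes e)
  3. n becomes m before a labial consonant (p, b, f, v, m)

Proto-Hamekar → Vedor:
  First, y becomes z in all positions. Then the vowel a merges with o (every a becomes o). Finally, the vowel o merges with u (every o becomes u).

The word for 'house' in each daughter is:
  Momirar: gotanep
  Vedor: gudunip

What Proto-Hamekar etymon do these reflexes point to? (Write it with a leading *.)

Position 2: Momirar has o, Vedor has u. Momirar preserves o here (none of its changes turn any other segment into o), so the proto-segment is *o.
Position 3: Momirar has t, Vedor has d. Vedor preserves d here (none of its changes turn any other segment into d), so the proto-segment is *d.
Position 4: Momirar has a, Vedor has u. Momirar preserves a here (none of its changes turn any other segment into a), so the proto-segment is *a.
Verify the candidate proto-form against each daughter:
Momirar: *godanip
  godanip → gotanip   [unconditioned shift]
  gotanip → gotanep   [vowel merger]
  gotanep (rule 3 does not apply)
  giving Momirar gotanep.
Vedor: *godanip > godonip > gudunip  (by vowel merger, vowel merger)
Only *godanip yields all of Momirar gotanep, Vedor gudunip.

*godanip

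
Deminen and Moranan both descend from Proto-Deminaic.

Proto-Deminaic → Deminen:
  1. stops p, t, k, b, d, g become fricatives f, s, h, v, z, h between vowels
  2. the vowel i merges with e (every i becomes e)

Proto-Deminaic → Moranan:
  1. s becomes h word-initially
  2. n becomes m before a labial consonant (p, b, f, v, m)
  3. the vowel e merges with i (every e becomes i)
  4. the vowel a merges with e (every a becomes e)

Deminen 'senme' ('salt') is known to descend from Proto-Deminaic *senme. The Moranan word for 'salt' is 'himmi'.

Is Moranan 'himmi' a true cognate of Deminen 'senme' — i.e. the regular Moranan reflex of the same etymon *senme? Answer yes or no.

yes

Derive the expected Moranan reflex of *senme:
Moranan: *senme > henme > hemme > himmi  (by debuccalisation, nasal place assimilation, vowel merger)
Moranan 'himmi' matches the regular reflex exactly, so the pair is cognate.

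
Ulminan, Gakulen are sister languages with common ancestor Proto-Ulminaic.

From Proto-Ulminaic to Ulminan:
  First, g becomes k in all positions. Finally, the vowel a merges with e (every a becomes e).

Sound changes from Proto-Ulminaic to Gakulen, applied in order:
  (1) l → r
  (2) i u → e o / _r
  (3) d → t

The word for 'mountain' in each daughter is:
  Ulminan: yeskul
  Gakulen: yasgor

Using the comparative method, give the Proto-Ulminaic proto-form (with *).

Position 6: Ulminan has l, Gakulen has r. Ulminan preserves l here (none of its changes turn any other segment into l), so the proto-segment is *l.
Position 5: Ulminan has u, Gakulen has o. Ulminan preserves u here (none of its changes turn any other segment into u), so the proto-segment is *u.
Position 4: Ulminan has k, Gakulen has g. Gakulen preserves g here (none of its changes turn any other segment into g), so the proto-segment is *g.
Continuing position by position gives *yasgul; check it forward:
Ulminan: *yasgul
  yasgul → yaskul   [unconditioned shift]
  yaskul → yeskul   [vowel merger]
  giving Ulminan yeskul.
Gakulen: start from *yasgul.
  rule 1 (unconditioned shift): yasgul → yasgur
  rule 2 (pre-rhotic lowering): yasgur → yasgor
  rule 3: no change — yasgor
  ⇒ Gakulen yasgor
*yasgul is the unique common source.

*yasgul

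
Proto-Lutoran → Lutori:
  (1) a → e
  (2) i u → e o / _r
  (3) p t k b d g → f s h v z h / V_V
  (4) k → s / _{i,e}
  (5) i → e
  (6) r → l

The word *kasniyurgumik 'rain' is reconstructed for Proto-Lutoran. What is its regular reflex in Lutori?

sesneyolgumek

Lutori: start from *kasniyurgumik.
  rule 1 (vowel merger): kasniyurgumik → kesniyurgumik
  rule 2 (pre-rhotic lowering): kesniyurgumik → kesniyorgumik
  rule 3: no change — kesniyorgumik
  rule 4 (palatalisation): kesniyorgumik → sesniyorgumik
  rule 5 (vowel merger): sesniyorgumik → sesneyorgumek
  rule 6 (unconditioned shift): sesneyorgumek → sesneyolgumek
  ⇒ Lutori sesneyolgumek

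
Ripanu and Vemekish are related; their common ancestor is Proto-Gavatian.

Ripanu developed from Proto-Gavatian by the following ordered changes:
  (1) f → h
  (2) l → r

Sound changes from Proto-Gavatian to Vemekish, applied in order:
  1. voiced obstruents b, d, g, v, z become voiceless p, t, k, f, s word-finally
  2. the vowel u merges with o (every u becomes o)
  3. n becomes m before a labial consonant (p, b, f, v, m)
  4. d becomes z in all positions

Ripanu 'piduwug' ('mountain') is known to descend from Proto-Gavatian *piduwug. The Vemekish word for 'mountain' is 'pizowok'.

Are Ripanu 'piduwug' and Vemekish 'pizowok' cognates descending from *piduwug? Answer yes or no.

yes

Derive the expected Vemekish reflex of *piduwug:
Vemekish: *piduwug > piduwuk > pidowok > pizowok  (by final devoicing, vowel merger, unconditioned shift)
Vemekish 'pizowok' matches the regular reflex exactly, so the pair is cognate.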